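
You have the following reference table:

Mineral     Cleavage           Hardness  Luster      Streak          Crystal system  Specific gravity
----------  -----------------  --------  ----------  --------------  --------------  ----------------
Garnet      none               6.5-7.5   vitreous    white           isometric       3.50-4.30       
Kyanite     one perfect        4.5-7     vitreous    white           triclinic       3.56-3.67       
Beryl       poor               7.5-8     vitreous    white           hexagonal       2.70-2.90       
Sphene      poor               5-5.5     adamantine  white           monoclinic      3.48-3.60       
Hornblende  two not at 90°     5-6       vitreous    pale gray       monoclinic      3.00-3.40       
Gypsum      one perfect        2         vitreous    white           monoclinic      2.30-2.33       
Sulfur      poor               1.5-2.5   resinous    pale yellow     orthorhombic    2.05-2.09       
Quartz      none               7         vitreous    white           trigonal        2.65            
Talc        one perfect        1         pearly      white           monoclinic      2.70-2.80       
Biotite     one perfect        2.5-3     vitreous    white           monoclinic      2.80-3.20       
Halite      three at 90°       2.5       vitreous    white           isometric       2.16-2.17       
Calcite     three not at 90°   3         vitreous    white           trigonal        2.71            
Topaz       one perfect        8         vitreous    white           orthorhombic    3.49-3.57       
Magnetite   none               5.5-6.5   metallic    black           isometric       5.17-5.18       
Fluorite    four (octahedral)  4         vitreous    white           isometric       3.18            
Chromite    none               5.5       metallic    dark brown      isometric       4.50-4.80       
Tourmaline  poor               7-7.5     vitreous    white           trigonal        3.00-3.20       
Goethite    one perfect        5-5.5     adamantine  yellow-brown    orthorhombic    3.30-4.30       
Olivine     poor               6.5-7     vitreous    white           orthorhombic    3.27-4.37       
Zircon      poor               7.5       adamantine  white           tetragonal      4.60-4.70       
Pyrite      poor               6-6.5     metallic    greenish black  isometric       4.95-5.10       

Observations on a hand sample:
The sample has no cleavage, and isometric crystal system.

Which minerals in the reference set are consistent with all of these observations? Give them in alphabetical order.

Chromite, Garnet, Magnetite

No cleavage: only Garnet, Quartz, Magnetite, Chromite remain.
Isometric crystal system excludes Quartz.
Remaining candidates: Chromite, Garnet, Magnetite.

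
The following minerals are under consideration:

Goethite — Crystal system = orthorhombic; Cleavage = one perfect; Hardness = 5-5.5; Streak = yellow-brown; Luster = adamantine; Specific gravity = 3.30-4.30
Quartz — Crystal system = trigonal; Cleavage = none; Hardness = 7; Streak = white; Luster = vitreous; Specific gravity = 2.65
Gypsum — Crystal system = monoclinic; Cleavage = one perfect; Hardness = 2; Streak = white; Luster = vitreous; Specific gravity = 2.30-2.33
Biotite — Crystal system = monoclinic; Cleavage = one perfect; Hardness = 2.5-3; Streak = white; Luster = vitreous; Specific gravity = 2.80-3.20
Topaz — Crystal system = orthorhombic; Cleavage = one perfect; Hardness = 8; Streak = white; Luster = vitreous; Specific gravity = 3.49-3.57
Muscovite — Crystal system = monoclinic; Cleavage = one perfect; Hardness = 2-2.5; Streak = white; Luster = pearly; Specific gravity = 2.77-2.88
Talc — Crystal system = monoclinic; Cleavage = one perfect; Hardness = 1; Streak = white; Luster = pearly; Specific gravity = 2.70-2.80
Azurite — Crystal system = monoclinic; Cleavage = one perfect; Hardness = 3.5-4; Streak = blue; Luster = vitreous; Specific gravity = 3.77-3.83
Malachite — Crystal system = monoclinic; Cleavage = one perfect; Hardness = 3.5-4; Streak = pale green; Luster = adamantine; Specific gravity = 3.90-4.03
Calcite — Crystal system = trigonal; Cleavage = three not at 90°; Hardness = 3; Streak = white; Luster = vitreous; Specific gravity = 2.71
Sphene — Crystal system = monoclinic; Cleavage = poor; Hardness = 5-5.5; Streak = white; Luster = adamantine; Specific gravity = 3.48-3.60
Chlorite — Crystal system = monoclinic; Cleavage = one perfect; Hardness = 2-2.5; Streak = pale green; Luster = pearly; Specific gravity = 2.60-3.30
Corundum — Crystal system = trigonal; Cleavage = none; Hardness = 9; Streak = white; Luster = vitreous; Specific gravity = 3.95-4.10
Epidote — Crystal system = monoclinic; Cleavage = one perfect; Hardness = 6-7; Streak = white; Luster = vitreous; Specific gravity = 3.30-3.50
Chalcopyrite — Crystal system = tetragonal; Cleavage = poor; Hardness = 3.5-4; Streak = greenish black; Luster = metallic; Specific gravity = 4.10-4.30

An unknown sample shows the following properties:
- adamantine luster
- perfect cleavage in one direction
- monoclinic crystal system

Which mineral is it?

Adamantine luster — Goethite, Malachite, Sphene remain.
Perfect cleavage in one direction is inconsistent with Sphene.
Monoclinic crystal system is inconsistent with Goethite.
Only Malachite satisfies all observations.

Malachite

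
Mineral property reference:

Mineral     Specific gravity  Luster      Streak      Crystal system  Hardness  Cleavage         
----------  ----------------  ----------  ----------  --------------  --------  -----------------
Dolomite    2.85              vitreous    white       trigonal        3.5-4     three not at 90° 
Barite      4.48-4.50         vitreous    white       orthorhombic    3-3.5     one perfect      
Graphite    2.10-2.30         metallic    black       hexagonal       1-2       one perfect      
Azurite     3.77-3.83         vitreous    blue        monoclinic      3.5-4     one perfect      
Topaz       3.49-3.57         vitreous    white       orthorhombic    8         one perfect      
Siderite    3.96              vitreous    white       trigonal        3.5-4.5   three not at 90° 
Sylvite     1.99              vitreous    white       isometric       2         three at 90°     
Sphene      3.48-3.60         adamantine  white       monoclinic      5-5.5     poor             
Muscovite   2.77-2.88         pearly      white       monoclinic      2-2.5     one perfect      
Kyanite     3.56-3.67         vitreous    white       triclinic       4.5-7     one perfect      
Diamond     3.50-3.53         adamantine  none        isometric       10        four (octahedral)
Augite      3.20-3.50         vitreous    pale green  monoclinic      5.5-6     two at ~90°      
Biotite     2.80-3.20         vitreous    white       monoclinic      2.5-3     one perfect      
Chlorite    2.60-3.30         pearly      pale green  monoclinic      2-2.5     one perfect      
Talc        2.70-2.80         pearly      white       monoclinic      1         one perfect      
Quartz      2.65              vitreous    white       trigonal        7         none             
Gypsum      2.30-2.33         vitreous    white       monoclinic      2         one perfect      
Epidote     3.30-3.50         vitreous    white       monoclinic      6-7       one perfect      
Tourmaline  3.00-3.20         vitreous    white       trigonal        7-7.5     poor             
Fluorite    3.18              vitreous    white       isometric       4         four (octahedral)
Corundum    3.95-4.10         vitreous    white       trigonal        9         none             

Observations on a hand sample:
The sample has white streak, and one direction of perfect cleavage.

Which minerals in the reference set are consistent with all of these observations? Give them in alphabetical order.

Barite, Biotite, Epidote, Gypsum, Kyanite, Muscovite, Talc, Topaz

White streak excludes Graphite, Azurite, Diamond, Augite, Chlorite.
One direction of perfect cleavage — narrows the field to Barite, Topaz, Muscovite, Kyanite, Biotite, Talc, Gypsum, Epidote.
Remaining candidates: Barite, Biotite, Epidote, Gypsum, Kyanite, Muscovite, Talc, Topaz.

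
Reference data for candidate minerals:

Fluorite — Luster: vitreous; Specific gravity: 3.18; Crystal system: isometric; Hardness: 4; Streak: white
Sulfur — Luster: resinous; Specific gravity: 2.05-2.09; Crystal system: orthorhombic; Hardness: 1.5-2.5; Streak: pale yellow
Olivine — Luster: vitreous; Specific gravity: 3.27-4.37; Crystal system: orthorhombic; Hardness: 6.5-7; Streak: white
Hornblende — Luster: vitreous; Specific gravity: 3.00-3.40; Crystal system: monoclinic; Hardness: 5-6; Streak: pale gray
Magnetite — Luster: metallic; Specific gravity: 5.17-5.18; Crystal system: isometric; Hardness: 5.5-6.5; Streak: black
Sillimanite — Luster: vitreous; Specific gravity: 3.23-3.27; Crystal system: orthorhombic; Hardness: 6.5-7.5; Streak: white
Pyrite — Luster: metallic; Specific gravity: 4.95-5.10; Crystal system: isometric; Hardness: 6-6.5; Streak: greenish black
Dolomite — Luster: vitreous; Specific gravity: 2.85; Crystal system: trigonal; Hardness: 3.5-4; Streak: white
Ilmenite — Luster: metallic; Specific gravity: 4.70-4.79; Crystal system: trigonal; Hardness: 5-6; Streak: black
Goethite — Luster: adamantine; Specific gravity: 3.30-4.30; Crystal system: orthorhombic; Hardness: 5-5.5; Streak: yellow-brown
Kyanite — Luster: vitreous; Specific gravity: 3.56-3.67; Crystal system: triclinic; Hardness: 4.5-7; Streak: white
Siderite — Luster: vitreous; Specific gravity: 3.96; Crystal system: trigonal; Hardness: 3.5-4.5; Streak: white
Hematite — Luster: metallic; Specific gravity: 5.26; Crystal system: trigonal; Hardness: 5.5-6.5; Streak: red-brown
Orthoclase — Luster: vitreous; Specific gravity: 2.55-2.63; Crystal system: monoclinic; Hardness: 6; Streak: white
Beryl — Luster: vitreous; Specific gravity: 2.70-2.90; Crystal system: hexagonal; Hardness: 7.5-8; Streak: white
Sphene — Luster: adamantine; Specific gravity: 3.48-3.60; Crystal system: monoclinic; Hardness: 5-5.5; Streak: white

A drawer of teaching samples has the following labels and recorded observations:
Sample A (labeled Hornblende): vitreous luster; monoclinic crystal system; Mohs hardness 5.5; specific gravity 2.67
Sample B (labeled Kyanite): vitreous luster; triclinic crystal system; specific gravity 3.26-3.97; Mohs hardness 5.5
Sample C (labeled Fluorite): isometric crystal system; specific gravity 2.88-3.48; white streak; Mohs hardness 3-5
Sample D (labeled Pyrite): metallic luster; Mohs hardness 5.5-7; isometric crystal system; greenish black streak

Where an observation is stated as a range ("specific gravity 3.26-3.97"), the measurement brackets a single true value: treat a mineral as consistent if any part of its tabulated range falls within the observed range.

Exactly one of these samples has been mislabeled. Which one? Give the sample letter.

A

Sample A: Hornblende has SG 3.00-3.40, but the record shows specific gravity 2.67 — this label is wrong.
Sample B: all recorded properties match Kyanite.
Sample C: all recorded properties match Fluorite.
Sample D: all recorded properties match Pyrite.
Sample A is the mislabeled one.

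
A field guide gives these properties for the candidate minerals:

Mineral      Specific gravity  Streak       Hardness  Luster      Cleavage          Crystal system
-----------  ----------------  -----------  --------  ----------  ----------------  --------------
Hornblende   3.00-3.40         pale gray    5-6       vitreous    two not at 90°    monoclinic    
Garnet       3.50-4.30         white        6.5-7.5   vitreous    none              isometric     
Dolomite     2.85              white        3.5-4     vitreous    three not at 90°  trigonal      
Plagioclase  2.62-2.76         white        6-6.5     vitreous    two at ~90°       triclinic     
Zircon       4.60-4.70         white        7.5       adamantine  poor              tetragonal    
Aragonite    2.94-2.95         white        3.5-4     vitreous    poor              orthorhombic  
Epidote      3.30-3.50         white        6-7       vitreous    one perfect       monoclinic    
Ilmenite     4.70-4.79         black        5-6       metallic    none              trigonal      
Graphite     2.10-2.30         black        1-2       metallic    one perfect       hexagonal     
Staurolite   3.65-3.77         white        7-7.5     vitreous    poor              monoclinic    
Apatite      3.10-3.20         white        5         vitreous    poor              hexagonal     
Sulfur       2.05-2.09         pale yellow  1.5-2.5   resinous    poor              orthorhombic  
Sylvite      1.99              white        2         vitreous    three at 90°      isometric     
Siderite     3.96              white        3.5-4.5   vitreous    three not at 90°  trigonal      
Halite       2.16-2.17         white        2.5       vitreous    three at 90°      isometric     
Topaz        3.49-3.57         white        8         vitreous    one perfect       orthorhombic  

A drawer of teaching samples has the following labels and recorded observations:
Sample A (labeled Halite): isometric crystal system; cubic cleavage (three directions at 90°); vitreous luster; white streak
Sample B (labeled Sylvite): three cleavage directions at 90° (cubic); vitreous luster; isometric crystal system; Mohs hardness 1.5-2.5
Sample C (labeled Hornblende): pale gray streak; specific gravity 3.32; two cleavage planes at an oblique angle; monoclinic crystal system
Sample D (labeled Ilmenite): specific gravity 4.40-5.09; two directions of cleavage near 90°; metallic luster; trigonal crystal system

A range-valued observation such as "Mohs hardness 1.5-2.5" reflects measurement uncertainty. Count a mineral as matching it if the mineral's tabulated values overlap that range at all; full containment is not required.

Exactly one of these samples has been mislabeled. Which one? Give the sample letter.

Sample A: nothing contradicts Halite.
Sample B: nothing contradicts Sylvite.
Sample C: nothing contradicts Hornblende.
Sample D: two directions of cleavage near 90° is outside the reference for Ilmenite (cleavage none) — mislabeled.
The mislabeled specimen is D.

D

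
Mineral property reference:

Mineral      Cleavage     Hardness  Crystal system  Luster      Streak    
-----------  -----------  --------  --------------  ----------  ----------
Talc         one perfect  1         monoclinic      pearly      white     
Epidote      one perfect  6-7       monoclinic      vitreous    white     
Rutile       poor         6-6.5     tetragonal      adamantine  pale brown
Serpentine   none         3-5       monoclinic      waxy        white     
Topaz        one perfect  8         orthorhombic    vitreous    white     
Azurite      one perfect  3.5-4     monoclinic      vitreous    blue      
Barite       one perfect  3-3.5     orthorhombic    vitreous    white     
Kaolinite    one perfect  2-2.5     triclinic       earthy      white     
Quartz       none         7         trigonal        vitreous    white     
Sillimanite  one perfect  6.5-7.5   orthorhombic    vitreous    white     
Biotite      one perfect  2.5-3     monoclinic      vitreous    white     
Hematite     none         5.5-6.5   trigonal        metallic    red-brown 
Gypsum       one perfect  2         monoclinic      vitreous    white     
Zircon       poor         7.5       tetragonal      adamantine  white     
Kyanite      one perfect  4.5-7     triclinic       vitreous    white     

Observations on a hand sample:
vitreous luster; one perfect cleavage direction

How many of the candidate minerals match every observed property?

8

Vitreous luster eliminates Talc, Rutile, Serpentine, Kaolinite, Hematite, Zircon.
One perfect cleavage direction excludes Quartz.
Remaining candidates: Azurite, Barite, Biotite, Epidote, Gypsum, Kyanite, Sillimanite, Topaz.
That is 8 minerals.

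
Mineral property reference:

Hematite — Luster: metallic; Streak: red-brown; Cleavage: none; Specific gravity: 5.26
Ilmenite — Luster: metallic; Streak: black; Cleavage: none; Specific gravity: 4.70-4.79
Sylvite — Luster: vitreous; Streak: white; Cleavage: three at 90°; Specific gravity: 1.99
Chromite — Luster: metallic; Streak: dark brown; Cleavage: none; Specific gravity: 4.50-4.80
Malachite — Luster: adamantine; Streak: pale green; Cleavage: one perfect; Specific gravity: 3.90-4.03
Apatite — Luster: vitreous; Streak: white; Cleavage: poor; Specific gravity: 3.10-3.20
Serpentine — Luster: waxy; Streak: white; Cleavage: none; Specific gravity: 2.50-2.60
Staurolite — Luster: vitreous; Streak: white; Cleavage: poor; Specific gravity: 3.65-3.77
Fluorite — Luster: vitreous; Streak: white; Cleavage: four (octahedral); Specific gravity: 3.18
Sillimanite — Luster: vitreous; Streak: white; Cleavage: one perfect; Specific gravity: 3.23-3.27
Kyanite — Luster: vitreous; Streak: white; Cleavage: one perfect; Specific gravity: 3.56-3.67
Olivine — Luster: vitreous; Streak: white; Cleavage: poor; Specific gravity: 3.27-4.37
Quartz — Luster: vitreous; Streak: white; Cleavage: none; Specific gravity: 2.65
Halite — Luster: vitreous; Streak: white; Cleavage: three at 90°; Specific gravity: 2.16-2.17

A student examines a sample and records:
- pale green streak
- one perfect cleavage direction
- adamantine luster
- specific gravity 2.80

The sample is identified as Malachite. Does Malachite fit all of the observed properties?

Pale green streak — matches Malachite (pale green streak).
One perfect cleavage direction — matches Malachite (cleavage one perfect).
Adamantine luster — matches Malachite (adamantine luster).
Specific gravity 2.80 — Malachite has SG 3.90-4.03; which does not match.
Malachite is excluded by the specific gravity.

No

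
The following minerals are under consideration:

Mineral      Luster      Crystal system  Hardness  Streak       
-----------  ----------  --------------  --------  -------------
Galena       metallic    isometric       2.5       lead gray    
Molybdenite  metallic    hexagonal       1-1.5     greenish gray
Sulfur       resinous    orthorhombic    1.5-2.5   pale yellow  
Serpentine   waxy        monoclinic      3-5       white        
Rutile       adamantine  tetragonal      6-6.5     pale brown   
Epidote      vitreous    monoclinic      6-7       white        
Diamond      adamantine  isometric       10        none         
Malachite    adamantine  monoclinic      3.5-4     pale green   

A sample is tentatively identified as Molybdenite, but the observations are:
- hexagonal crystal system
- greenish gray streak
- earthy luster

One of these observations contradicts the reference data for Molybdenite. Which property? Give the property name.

Hexagonal crystal system: Molybdenite has hexagonal system — within range.
Greenish gray streak: Molybdenite has greenish gray streak — within range.
Earthy luster: Molybdenite has metallic luster — inconsistent.
Only the luster is inconsistent.

luster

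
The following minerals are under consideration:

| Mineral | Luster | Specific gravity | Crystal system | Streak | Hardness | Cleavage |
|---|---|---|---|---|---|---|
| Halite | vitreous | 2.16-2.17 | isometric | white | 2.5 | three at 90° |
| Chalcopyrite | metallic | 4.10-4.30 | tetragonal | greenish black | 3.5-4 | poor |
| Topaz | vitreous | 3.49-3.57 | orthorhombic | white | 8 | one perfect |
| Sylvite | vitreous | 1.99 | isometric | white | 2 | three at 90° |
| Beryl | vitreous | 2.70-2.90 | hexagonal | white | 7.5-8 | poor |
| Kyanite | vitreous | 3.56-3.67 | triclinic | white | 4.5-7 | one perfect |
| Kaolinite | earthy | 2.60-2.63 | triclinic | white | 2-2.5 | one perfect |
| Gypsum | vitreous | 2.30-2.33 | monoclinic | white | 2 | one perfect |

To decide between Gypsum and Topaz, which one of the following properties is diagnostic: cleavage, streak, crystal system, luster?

crystal system

Cleavage: both one perfect — shared.
Streak: both white — shared.
Crystal system: Gypsum monoclinic, Topaz orthorhombic — different.
Luster: both vitreous — shared.
Of the listed properties, crystal system is the one that separates them.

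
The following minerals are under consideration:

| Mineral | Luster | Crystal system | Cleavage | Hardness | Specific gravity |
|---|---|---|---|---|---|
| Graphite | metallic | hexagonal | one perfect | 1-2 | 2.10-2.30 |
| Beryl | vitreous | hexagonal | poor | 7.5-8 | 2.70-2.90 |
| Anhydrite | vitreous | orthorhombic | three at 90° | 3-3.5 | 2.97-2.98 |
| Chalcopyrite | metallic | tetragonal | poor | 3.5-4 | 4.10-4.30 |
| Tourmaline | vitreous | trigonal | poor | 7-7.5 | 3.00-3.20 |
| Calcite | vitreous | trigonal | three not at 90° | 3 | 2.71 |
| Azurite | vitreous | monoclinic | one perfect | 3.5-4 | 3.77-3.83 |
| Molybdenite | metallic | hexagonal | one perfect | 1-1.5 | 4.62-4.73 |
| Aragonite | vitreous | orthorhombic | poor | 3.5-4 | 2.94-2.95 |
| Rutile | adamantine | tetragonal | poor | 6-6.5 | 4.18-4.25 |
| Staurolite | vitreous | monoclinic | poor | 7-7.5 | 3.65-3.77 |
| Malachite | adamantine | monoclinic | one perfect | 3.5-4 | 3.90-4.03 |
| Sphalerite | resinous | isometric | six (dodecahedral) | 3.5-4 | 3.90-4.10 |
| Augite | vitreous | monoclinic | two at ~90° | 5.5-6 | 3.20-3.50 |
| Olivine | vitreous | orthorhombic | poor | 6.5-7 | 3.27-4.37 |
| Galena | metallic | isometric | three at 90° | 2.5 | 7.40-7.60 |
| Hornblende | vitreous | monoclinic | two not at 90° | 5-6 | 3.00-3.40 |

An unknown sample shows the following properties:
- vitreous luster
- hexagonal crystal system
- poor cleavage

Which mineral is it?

Beryl

Vitreous luster: Beryl, Anhydrite, Tourmaline, Calcite, Azurite, Aragonite, Staurolite, Augite, Olivine, Hornblende remain.
Hexagonal crystal system: Beryl remains.
Poor cleavage: consistent with all remaining minerals.
The only mineral consistent with every observation is Beryl.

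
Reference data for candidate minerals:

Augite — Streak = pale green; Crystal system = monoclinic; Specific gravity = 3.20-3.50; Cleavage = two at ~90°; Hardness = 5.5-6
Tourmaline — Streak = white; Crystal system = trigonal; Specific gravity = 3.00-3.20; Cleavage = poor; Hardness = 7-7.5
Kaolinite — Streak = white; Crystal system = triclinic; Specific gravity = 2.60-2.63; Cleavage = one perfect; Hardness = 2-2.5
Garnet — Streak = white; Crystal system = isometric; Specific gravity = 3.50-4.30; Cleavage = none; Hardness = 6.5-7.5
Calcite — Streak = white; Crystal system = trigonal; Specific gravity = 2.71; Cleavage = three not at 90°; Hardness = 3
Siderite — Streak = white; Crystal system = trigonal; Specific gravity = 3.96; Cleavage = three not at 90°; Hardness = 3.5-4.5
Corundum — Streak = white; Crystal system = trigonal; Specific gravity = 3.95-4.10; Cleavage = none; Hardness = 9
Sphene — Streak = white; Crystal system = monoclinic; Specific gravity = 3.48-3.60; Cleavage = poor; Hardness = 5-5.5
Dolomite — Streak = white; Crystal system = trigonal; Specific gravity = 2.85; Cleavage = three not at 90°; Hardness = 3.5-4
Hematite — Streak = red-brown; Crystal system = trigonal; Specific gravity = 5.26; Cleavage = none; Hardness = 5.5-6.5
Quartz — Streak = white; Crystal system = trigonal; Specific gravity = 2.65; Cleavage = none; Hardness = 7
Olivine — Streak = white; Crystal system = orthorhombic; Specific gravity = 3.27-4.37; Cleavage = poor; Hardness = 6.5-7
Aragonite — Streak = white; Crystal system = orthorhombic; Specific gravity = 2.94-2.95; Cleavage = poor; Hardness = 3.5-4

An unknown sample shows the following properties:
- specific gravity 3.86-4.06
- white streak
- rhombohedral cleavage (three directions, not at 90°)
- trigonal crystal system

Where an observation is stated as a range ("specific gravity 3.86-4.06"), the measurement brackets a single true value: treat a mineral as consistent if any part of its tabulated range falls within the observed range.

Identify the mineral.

Siderite

Specific gravity 3.86-4.06 — Garnet, Siderite, Corundum, Olivine remain.
White streak — all remaining candidates fit.
Rhombohedral cleavage (three directions, not at 90°) — Siderite remains.
Trigonal crystal system — every remaining candidate is consistent.
Siderite is the sole remaining match.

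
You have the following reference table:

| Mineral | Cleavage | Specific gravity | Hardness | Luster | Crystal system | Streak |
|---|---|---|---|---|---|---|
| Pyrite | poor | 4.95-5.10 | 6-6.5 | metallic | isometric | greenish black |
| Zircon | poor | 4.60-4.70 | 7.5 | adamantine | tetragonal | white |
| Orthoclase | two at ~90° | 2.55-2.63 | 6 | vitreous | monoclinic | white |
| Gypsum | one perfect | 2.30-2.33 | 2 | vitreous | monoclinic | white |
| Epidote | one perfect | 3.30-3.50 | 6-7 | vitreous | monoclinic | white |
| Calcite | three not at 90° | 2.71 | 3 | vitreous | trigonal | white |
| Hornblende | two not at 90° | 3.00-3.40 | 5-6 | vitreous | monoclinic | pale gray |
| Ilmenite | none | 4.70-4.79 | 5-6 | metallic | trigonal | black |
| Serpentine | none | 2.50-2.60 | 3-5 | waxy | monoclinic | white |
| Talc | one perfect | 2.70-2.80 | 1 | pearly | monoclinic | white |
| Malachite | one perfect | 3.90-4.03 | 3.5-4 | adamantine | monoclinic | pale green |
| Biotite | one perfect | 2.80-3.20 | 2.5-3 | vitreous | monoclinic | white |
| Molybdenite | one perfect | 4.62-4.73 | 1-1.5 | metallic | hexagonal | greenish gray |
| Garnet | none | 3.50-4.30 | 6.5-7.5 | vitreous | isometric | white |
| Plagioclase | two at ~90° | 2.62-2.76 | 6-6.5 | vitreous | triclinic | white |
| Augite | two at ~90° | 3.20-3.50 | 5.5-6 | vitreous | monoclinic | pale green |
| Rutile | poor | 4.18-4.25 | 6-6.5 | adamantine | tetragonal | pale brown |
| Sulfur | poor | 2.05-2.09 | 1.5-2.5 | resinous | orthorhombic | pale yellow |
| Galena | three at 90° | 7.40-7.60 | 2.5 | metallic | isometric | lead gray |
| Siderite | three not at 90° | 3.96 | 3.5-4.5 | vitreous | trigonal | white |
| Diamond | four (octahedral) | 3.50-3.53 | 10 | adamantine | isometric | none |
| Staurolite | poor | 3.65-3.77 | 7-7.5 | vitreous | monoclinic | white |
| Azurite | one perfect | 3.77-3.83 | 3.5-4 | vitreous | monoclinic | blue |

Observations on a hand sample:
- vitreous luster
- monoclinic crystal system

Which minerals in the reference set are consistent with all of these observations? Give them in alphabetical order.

Augite, Azurite, Biotite, Epidote, Gypsum, Hornblende, Orthoclase, Staurolite

Vitreous luster — only Orthoclase, Gypsum, Epidote, Calcite, Hornblende, Biotite, Garnet, Plagioclase, Augite, Siderite, Staurolite, Azurite remain.
Monoclinic crystal system rules out Calcite, Garnet, Plagioclase, Siderite.
Consistent with every observation: Augite, Azurite, Biotite, Epidote, Gypsum, Hornblende, Orthoclase, Staurolite.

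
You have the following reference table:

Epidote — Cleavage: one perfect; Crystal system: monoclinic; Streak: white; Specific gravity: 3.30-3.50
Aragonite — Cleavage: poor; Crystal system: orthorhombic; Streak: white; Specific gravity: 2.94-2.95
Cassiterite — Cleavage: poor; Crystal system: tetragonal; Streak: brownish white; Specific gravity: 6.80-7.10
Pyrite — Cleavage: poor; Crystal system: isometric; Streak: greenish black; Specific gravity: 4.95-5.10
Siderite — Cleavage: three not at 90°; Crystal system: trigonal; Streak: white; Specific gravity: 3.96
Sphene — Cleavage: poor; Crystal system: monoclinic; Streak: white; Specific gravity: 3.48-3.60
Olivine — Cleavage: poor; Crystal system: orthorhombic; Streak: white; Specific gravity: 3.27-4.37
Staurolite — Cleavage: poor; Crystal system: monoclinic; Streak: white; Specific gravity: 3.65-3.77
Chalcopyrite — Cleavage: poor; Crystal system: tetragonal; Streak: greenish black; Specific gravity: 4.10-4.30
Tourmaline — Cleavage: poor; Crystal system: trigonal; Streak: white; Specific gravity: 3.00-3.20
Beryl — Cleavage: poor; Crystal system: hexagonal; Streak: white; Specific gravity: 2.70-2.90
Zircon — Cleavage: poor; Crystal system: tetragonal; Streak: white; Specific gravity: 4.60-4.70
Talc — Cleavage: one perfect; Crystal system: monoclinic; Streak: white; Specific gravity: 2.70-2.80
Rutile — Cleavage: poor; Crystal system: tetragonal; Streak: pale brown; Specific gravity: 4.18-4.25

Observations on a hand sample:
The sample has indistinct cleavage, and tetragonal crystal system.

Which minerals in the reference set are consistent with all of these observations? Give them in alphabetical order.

Indistinct cleavage is inconsistent with Epidote, Siderite, Talc.
Tetragonal crystal system: Cassiterite, Chalcopyrite, Zircon, Rutile remain.
Consistent with every observation: Cassiterite, Chalcopyrite, Rutile, Zircon.

Cassiterite, Chalcopyrite, Rutile, Zircon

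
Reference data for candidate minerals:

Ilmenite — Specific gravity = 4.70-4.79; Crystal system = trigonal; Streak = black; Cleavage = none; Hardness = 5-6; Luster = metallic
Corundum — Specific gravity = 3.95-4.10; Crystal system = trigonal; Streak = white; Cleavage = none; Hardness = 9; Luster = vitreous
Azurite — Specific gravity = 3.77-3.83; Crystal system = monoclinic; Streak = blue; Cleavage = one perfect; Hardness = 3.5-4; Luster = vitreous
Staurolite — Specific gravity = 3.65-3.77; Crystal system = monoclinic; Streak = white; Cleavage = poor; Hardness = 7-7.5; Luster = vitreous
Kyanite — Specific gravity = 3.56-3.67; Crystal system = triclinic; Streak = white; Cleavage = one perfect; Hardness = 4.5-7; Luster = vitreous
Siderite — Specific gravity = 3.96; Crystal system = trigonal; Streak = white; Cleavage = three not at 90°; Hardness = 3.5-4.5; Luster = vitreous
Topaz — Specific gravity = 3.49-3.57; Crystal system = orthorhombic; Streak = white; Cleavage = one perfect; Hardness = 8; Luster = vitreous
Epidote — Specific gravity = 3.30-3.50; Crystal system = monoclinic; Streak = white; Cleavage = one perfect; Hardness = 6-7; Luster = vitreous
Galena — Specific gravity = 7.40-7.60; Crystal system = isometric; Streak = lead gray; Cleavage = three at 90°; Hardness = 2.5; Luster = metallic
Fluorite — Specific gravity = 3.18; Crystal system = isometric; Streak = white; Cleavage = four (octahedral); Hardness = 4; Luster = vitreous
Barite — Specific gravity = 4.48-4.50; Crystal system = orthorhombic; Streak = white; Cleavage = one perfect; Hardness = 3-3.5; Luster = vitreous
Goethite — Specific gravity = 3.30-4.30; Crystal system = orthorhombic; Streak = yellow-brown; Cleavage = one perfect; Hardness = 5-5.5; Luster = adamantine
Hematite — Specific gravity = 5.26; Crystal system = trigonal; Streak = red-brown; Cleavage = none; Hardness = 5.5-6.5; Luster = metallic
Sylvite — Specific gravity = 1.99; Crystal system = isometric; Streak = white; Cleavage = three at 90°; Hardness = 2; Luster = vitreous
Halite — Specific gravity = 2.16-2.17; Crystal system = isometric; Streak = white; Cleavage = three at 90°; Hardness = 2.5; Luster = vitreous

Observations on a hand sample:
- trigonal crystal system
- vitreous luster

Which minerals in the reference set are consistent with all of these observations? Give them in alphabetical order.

Trigonal crystal system: only Ilmenite, Corundum, Siderite, Hematite remain.
Vitreous luster excludes Ilmenite, Hematite.
Consistent with every observation: Corundum, Siderite.

Corundum, Siderite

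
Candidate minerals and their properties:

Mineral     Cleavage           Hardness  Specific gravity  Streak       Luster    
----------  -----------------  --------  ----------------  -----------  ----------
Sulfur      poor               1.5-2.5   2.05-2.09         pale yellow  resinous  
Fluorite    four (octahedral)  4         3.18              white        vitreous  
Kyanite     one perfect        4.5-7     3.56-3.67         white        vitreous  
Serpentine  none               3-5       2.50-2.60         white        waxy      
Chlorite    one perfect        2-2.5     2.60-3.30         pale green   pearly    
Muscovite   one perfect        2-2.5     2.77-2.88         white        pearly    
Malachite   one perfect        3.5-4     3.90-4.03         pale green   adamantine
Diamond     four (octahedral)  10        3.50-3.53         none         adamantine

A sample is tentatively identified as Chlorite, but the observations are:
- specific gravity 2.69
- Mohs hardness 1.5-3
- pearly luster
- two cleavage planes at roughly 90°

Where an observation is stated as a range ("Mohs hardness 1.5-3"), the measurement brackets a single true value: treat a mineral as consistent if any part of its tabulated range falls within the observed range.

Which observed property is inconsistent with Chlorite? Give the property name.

Specific gravity 2.69: Chlorite has SG 2.60-3.30 — within range.
Mohs hardness 1.5-3: Chlorite has hardness 2-2.5 — within range.
Pearly luster: Chlorite has pearly luster — within range.
Two cleavage planes at roughly 90°: Chlorite has cleavage one perfect — outside the reference range.
The cleavage is the one property that does not fit.

cleavage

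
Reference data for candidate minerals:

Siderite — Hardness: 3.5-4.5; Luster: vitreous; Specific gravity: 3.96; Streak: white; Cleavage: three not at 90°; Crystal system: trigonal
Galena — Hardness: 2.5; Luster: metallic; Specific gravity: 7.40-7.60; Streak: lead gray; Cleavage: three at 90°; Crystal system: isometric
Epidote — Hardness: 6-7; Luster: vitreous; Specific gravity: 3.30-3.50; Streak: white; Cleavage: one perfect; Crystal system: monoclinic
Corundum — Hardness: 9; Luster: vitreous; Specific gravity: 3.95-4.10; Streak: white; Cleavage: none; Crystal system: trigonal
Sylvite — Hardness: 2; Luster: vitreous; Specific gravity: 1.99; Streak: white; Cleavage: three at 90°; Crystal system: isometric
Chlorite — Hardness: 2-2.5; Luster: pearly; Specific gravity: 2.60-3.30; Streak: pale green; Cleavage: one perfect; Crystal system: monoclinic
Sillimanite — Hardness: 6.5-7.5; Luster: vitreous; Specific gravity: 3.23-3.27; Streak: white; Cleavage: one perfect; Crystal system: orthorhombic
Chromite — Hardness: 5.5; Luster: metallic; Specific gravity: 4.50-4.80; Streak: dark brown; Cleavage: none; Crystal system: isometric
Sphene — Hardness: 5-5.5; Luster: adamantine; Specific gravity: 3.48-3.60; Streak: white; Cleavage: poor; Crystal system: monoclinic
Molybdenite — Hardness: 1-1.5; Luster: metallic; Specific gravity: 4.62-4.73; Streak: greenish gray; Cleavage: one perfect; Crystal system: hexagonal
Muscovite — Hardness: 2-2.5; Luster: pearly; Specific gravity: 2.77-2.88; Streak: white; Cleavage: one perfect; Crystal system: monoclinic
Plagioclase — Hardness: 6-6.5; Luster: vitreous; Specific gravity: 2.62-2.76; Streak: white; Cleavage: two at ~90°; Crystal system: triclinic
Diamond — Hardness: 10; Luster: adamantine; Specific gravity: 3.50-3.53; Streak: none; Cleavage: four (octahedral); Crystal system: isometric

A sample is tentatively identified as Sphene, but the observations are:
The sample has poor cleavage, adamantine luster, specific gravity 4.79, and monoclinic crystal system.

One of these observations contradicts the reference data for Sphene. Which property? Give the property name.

Poor cleavage: Sphene has cleavage poor — agrees.
Adamantine luster: Sphene has adamantine luster — agrees.
Specific gravity 4.79: Sphene has SG 3.48-3.60 — outside the reference range.
Monoclinic crystal system: Sphene has monoclinic system — agrees.
Everything matches except the specific gravity.

specific gravity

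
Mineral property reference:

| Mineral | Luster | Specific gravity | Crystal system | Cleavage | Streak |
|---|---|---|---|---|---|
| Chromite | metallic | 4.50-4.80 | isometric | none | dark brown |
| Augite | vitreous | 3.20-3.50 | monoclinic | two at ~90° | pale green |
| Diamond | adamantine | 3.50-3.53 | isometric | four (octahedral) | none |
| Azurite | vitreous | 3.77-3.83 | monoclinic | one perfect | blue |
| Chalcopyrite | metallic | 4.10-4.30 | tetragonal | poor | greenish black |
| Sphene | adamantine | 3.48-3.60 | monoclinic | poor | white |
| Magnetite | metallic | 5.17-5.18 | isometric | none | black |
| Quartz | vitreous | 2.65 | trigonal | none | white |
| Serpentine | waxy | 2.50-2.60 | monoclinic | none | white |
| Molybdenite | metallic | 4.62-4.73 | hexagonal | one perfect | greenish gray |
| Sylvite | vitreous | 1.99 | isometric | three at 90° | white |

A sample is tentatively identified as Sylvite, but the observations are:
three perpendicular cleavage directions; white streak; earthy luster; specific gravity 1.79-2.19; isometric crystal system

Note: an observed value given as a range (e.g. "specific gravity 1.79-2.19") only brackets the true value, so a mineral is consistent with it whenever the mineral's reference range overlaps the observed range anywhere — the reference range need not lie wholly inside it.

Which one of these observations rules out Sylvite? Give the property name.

luster

Three perpendicular cleavage directions: Sylvite has cleavage three at 90° — matches.
White streak: Sylvite has white streak — matches.
Earthy luster: Sylvite has vitreous luster — outside the reference range.
Specific gravity 1.79-2.19: Sylvite has SG 1.99 — matches.
Isometric crystal system: Sylvite has isometric system — matches.
Only the luster is inconsistent.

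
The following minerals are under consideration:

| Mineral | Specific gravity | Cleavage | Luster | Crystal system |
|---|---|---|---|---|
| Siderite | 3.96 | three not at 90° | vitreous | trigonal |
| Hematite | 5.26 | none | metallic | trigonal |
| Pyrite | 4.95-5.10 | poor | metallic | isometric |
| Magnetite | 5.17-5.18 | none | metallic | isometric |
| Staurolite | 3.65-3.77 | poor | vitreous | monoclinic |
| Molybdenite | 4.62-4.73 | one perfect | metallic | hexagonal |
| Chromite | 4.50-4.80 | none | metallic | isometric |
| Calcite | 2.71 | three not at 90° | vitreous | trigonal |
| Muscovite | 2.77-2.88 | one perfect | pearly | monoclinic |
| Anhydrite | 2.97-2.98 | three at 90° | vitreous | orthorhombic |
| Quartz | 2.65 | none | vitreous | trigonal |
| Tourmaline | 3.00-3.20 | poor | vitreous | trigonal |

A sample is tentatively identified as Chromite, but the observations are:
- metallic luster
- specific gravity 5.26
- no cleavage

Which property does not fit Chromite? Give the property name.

Metallic luster: Chromite has metallic luster — agrees.
Specific gravity 5.26: Chromite has SG 4.50-4.80 — does not match.
No cleavage: Chromite has cleavage none — agrees.
Only the specific gravity is inconsistent.

specific gravity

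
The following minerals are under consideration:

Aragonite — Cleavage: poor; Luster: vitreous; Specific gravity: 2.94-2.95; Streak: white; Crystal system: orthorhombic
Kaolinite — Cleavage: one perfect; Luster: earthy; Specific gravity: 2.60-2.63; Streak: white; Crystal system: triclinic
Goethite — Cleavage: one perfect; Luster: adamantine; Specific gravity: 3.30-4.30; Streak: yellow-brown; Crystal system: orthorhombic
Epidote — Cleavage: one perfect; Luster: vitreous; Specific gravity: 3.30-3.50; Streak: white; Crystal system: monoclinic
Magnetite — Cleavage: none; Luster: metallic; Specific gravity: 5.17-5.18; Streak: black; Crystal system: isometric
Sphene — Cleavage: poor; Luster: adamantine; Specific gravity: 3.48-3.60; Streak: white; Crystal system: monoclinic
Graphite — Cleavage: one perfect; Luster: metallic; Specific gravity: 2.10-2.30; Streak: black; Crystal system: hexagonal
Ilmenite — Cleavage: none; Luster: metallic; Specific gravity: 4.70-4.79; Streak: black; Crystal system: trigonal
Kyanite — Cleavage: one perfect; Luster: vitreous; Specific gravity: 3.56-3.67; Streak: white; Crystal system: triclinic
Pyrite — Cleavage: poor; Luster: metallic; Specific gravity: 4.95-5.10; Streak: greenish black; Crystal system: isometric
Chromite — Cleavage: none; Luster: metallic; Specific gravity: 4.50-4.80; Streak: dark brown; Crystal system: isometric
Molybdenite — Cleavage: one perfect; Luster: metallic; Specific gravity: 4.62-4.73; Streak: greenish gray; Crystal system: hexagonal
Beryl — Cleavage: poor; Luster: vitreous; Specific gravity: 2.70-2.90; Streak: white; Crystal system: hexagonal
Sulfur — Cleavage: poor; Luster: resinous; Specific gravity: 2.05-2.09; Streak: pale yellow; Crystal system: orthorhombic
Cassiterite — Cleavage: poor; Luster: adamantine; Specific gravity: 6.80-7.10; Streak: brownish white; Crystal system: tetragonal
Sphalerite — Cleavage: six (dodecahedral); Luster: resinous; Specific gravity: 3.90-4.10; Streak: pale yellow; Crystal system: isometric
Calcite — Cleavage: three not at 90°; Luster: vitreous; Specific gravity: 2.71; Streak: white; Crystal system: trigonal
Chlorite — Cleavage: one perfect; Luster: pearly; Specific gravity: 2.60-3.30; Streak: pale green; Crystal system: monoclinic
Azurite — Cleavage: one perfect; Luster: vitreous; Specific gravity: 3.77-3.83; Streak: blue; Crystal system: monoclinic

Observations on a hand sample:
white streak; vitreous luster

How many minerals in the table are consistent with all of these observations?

5

White streak: only Aragonite, Kaolinite, Epidote, Sphene, Kyanite, Beryl, Calcite remain.
Vitreous luster excludes Kaolinite, Sphene.
Remaining candidates: Aragonite, Beryl, Calcite, Epidote, Kyanite.
That is 5 minerals.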